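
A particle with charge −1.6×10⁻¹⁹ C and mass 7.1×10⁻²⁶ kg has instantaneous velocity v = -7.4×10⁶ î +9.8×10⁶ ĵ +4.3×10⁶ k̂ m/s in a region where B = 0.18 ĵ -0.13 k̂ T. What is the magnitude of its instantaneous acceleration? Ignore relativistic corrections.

v×B = (-2.05×10⁶, -9.62×10⁵, -1.33×10⁶) N/C.
F = q v×B = (−1.6×10⁻¹⁹ C)·(-2.05×10⁶, -9.62×10⁵, -1.33×10⁶) = (3.28×10⁻¹³, 1.54×10⁻¹³, 2.13×10⁻¹³) N.
|a| = |F|/m = 4.201×10⁻¹³/7.1×10⁻²⁶ ≈ 5.92×10¹² m/s².

|a| ≈ 5.92×10¹² m/s²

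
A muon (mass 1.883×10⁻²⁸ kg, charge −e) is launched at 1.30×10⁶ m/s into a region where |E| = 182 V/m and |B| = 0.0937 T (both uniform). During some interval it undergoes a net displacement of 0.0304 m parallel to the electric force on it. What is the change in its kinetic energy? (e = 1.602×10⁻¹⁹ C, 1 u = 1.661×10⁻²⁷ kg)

ΔKE ≈ 8.86×10⁻¹⁹ J

The magnetic force is always ⟂ v and does no work; only the electric force changes KE.
ΔKE = F_E · d = |q|E d = (1.602×10⁻¹⁹)(182)(0.0304) ≈ 8.86×10⁻¹⁹ J.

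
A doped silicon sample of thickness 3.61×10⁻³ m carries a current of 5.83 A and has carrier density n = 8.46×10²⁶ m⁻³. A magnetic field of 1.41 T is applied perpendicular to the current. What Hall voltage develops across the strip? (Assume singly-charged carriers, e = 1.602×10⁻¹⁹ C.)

V_H ≈ 1.68×10⁻⁵ V

V_H = IB/(n e t).
V_H = (5.83)(1.41)/((8.46×10²⁶)(1.602×10⁻¹⁹)(3.61×10⁻³)) ≈ 1.68×10⁻⁵ V.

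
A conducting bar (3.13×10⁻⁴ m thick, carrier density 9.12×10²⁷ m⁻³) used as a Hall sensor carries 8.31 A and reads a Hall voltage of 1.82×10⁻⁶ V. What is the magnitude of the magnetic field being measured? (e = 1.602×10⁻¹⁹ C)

B ≈ 0.100 T

From V_H = IB/(n e t), B = V_H n e t / I.
B = (1.82×10⁻⁶)(9.12×10²⁷)(1.602×10⁻¹⁹)(3.13×10⁻⁴)/8.31 ≈ 0.100 T.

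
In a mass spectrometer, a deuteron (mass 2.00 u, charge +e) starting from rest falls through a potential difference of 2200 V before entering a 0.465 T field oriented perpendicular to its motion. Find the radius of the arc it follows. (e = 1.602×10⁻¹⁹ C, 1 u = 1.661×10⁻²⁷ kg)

r ≈ 0.0205 m

Acceleration: |q|V = ½mv² ⇒ v = √(2|q|V/m) = √(2·1.602×10⁻¹⁹·2200/3.322×10⁻²⁷) ≈ 4.606×10⁵ m/s.
In the field: r = mv/(|q|B) = (3.322×10⁻²⁷)(4.606×10⁵)/((1.602×10⁻¹⁹)(0.465)) ≈ 0.0205 m.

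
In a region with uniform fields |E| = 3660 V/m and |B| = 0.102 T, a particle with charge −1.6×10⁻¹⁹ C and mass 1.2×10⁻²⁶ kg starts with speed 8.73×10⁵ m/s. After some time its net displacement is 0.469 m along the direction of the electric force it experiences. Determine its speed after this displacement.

B does no work; ΔKE = |q|E d.
½mv_f² = ½mv₀² + |q|Ed = ½(1.2×10⁻²⁶)(8.73×10⁵)² + (1.6×10⁻¹⁹)(3660)(0.469) ≈ 4.573×10⁻¹⁵ J + 2.746×10⁻¹⁶ J ≈ 4.847×10⁻¹⁵ J.
v_f = √(2·4.847×10⁻¹⁵/1.2×10⁻²⁶) ≈ 8.99×10⁵ m/s.

v_f ≈ 8.99×10⁵ m/s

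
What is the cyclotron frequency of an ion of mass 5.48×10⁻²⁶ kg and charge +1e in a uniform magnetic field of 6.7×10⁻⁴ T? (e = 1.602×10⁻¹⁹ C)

f ≈ 310 Hz

f = |q|B/(2πm).
f = (1.602×10⁻¹⁹)(6.7×10⁻⁴)/(2π·5.48×10⁻²⁶) ≈ 310 Hz.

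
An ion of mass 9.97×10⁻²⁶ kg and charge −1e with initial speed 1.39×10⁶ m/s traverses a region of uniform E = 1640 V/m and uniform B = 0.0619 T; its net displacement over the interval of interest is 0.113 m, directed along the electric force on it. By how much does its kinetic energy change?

The magnetic force is always ⟂ v and does no work; only the electric force changes KE.
ΔKE = F_E · d = |q|E d = (1.602×10⁻¹⁹)(1640)(0.113) ≈ 2.97×10⁻¹⁷ J.

ΔKE ≈ 2.97×10⁻¹⁷ J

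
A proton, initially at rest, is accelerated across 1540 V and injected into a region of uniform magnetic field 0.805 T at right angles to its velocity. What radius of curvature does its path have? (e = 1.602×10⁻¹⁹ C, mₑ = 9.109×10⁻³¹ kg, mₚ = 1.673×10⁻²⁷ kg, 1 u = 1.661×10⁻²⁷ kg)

r ≈ 7.05×10⁻³ m

Acceleration: |q|V = ½mv² ⇒ v = √(2|q|V/m) = √(2·1.602×10⁻¹⁹·1540/1.673×10⁻²⁷) ≈ 5.431×10⁵ m/s.
In the field: r = mv/(|q|B) = (1.673×10⁻²⁷)(5.431×10⁵)/((1.602×10⁻¹⁹)(0.805)) ≈ 7.05×10⁻³ m.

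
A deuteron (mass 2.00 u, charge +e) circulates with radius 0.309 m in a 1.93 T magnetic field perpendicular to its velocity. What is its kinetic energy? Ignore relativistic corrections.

KE ≈ 8.58×10⁶ eV

v = |q|Br/m, then KE = ½mv² = (qBr)²/(2m).
v = (1.602×10⁻¹⁹)(1.93)(0.309)/3.322×10⁻²⁷ ≈ 2.876×10⁷ m/s.
KE = ½(3.322×10⁻²⁷)(2.876×10⁷)² ≈ 1.37×10⁻¹² J = 8.58×10⁶ eV.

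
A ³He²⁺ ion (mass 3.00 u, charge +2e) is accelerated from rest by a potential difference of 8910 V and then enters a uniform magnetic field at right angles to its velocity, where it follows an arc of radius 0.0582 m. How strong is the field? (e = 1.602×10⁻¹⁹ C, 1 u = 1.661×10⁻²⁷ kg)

v = √(2|q|V/m) = √(2·3.204×10⁻¹⁹·8910/4.983×10⁻²⁷) ≈ 1.070×10⁶ m/s.
B = mv/(|q|r) = (4.983×10⁻²⁷)(1.070×10⁶)/((3.204×10⁻¹⁹)(0.0582)) ≈ 0.286 T.

B ≈ 0.286 T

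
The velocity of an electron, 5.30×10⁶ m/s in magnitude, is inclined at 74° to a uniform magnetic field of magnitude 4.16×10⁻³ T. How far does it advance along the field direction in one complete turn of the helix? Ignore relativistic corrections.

v∥ = v cosθ = 5.30×10⁶·cos74° ≈ 1.461×10⁶ m/s.
T = 2πm/(|q|B) = 2π(9.109×10⁻³¹)/((1.602×10⁻¹⁹)(4.16×10⁻³)) ≈ 8.588×10⁻⁹ s.
pitch = v∥ T = (1.461×10⁶)(8.588×10⁻⁹) ≈ 0.0125 m.

p ≈ 0.0125 m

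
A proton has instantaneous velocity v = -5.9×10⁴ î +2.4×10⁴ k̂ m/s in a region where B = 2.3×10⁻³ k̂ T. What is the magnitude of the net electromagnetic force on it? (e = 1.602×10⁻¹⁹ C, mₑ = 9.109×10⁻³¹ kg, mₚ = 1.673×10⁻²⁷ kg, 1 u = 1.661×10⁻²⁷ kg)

|F| ≈ 2.17×10⁻¹⁷ N

v×B = (0, 136, 0) N/C.
F = q v×B = (1.602×10⁻¹⁹ C)·(0, 136, 0) = (0, 2.17×10⁻¹⁷, 0) N.
|F| = 2.17×10⁻¹⁷ N.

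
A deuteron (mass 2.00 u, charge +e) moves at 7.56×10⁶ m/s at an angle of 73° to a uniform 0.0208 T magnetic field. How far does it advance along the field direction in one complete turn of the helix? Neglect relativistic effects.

p ≈ 13.8 m

v∥ = v cosθ = 7.56×10⁶·cos73° ≈ 2.210×10⁶ m/s.
T = 2πm/(|q|B) = 2π(3.322×10⁻²⁷)/((1.602×10⁻¹⁹)(0.0208)) ≈ 6.264×10⁻⁶ s.
pitch = v∥ T = (2.210×10⁶)(6.264×10⁻⁶) ≈ 13.8 m.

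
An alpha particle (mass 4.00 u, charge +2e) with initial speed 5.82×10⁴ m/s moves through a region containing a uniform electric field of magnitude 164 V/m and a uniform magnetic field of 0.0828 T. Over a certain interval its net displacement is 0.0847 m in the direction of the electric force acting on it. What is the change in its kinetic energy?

ΔKE ≈ 4.45×10⁻¹⁸ J

The magnetic force is always ⟂ v and does no work; only the electric force changes KE.
ΔKE = F_E · d = |q|E d = (3.204×10⁻¹⁹)(164)(0.0847) ≈ 4.45×10⁻¹⁸ J.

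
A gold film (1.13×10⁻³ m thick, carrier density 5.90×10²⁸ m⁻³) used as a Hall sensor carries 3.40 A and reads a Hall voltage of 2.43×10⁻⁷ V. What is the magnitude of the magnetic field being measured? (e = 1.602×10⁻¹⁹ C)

B ≈ 0.763 T

From V_H = IB/(n e t), B = V_H n e t / I.
B = (2.43×10⁻⁷)(5.90×10²⁸)(1.602×10⁻¹⁹)(1.13×10⁻³)/3.40 ≈ 0.763 T.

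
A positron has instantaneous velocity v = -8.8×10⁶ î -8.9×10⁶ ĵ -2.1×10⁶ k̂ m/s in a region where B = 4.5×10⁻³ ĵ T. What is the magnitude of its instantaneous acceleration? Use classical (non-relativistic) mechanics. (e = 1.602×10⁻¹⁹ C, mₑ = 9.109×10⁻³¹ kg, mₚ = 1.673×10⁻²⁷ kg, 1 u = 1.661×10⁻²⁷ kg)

v×B = (9450, 0, -3.96×10⁴) N/C.
F = q v×B = (1.602×10⁻¹⁹ C)·(9450, 0, -3.96×10⁴) = (1.51×10⁻¹⁵, 0, -6.34×10⁻¹⁵) N.
|a| = |F|/m = 6.522×10⁻¹⁵/9.109×10⁻³¹ ≈ 7.16×10¹⁵ m/s².

|a| ≈ 7.16×10¹⁵ m/s²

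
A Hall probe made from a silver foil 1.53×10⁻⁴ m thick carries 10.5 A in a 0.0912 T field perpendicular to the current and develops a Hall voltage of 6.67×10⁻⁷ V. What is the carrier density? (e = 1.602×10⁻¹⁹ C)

n ≈ 5.86×10²⁸ m⁻³

From V_H = IB/(n e t), n = IB/(V_H e t).
n = (10.5)(0.0912)/((6.67×10⁻⁷)(1.602×10⁻¹⁹)(1.53×10⁻⁴)) ≈ 5.86×10²⁸ m⁻³.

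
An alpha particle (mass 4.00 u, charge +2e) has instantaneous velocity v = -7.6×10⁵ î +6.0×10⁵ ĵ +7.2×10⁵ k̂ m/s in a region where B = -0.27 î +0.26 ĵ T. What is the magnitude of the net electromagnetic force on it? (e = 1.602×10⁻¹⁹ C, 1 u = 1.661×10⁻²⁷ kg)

|F| ≈ 8.72×10⁻¹⁴ N

v×B = (-1.87×10⁵, -1.94×10⁵, -3.56×10⁴) N/C.
F = q v×B = (3.204×10⁻¹⁹ C)·(-1.87×10⁵, -1.94×10⁵, -3.56×10⁴) = (-6.00×10⁻¹⁴, -6.23×10⁻¹⁴, -1.14×10⁻¹⁴) N.
|F| = 8.72×10⁻¹⁴ N.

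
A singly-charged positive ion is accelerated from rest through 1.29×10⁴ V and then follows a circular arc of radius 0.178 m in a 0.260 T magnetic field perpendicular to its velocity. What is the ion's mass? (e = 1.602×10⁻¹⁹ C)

m ≈ 1.33×10⁻²⁶ kg

Combine |q|V = ½mv² and r = mv/(|q|B): eliminate v to get m = qB²r²/(2V).
m = (1.602×10⁻¹⁹)(0.260)²(0.178)²/(2·1.29×10⁴) ≈ 1.33×10⁻²⁶ kg.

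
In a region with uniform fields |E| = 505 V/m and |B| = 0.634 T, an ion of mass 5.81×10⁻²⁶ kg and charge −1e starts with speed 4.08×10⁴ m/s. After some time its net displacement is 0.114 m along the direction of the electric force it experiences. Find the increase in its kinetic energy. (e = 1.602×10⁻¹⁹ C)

ΔKE ≈ 9.22×10⁻¹⁸ J

The magnetic force is always ⟂ v and does no work; only the electric force changes KE.
ΔKE = F_E · d = |q|E d = (1.602×10⁻¹⁹)(505)(0.114) ≈ 9.22×10⁻¹⁸ J.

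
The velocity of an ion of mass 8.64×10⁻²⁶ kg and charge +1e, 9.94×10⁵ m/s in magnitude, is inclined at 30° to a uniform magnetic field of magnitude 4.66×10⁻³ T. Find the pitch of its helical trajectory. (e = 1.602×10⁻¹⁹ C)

v∥ = v cosθ = 9.94×10⁵·cos30° ≈ 8.608×10⁵ m/s.
T = 2πm/(|q|B) = 2π(8.64×10⁻²⁶)/((1.602×10⁻¹⁹)(4.66×10⁻³)) ≈ 7.272×10⁻⁴ s.
pitch = v∥ T = (8.608×10⁵)(7.272×10⁻⁴) ≈ 626 m.

p ≈ 626 m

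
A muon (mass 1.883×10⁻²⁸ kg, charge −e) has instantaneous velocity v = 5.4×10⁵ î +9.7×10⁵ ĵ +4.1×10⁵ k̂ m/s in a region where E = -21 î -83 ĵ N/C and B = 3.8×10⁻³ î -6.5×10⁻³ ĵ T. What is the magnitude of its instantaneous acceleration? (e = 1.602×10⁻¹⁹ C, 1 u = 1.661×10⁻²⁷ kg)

v×B = (2660, 1560, -7200) N/C.
E + v×B = (2640, 1480, -7200) N/C.
F = q(E + v×B) = (−1.602×10⁻¹⁹ C)·(2640, 1480, -7200) = (-4.24×10⁻¹⁶, -2.36×10⁻¹⁶, 1.15×10⁻¹⁵) N.
|a| = |F|/m = 1.251×10⁻¹⁵/1.883×10⁻²⁸ ≈ 6.64×10¹² m/s².

|a| ≈ 6.64×10¹² m/s²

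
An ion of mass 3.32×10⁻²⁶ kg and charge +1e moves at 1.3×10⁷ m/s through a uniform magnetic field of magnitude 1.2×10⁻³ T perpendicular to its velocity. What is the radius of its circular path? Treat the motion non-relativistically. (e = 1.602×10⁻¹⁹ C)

The magnetic force provides the centripetal force: |q|vB = mv²/r.
r = mv/(|q|B) = (3.32×10⁻²⁶)(1.3×10⁷)/((1.602×10⁻¹⁹)(1.2×10⁻³)) ≈ 2200 m.

r ≈ 2200 m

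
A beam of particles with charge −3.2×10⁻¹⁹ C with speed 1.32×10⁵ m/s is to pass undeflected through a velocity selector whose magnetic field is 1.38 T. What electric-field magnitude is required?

E = 1.82×10⁵ V/m

For straight-line motion qE = qvB, so E = vB.
E = 1.32×10⁵ × 1.38 = 1.82×10⁵ V/m.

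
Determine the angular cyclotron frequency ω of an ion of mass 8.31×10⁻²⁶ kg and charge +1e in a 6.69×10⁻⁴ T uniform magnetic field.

ω ≈ 1290 rad/s

ω = |q|B/m.
ω = (1.602×10⁻¹⁹)(6.69×10⁻⁴)/8.31×10⁻²⁶ ≈ 1290 rad/s.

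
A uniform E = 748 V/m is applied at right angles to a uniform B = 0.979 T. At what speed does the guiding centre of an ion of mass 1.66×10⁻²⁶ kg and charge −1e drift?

In crossed fields the guiding centre drifts at v_d = |E×B|/B² = E/B, independent of charge and mass.
v_d = 748/0.979 = 764 m/s.

v_d ≈ 764 m/s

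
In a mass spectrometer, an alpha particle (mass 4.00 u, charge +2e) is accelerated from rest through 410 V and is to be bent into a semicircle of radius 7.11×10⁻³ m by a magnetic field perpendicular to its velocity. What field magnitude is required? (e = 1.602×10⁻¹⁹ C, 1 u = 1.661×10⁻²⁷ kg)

v = √(2|q|V/m) = √(2·3.204×10⁻¹⁹·410/6.644×10⁻²⁷) ≈ 1.989×10⁵ m/s.
B = mv/(|q|r) = (6.644×10⁻²⁷)(1.989×10⁵)/((3.204×10⁻¹⁹)(7.11×10⁻³)) ≈ 0.580 T.

B ≈ 0.580 T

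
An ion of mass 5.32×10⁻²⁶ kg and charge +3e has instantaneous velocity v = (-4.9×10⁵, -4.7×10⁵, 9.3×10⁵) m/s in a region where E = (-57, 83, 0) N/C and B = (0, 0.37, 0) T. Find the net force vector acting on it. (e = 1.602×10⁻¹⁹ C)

F ≈ (-1.65×10⁻¹³, 3.99×10⁻¹⁷, -8.71×10⁻¹⁴) N

v×B = (-3.44×10⁵, 0, -1.81×10⁵) N/C.
E + v×B = (-3.44×10⁵, 83.0, -1.81×10⁵) N/C.
F = q(E + v×B) = (4.806×10⁻¹⁹ C)·(-3.44×10⁵, 83.0, -1.81×10⁵) = (-1.65×10⁻¹³, 3.99×10⁻¹⁷, -8.71×10⁻¹⁴) N.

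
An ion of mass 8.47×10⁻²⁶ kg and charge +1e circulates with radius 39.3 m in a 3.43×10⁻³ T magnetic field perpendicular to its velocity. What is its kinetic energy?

KE ≈ 2.75×10⁻¹⁵ J

v = |q|Br/m, then KE = ½mv² = (qBr)²/(2m).
v = (1.602×10⁻¹⁹)(3.43×10⁻³)(39.3)/8.47×10⁻²⁶ ≈ 2.550×10⁵ m/s.
KE = ½(8.47×10⁻²⁶)(2.550×10⁵)² ≈ 2.75×10⁻¹⁵ J.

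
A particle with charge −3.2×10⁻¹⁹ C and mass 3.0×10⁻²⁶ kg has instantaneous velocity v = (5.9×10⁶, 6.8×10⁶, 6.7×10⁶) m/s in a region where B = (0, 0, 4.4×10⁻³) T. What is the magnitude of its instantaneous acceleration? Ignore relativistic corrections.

v×B = (2.99×10⁴, -2.60×10⁴, 0) N/C.
F = q v×B = (−3.2×10⁻¹⁹ C)·(2.99×10⁴, -2.60×10⁴, 0) = (-9.57×10⁻¹⁵, 8.31×10⁻¹⁵, 0) N.
|a| = |F|/m = 1.268×10⁻¹⁴/3.0×10⁻²⁶ ≈ 4.23×10¹¹ m/s².

|a| ≈ 4.23×10¹¹ m/s²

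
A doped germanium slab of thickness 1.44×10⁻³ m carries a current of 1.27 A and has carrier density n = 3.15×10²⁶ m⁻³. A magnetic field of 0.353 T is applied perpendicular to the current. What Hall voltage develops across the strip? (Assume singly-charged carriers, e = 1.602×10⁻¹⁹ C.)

V_H ≈ 6.17×10⁻⁶ V

V_H = IB/(n e t).
V_H = (1.27)(0.353)/((3.15×10²⁶)(1.602×10⁻¹⁹)(1.44×10⁻³)) ≈ 6.17×10⁻⁶ V.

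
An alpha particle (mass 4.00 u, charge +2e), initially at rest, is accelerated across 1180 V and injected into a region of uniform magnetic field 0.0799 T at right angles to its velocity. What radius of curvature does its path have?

r ≈ 0.0876 m

Acceleration: |q|V = ½mv² ⇒ v = √(2|q|V/m) = √(2·3.204×10⁻¹⁹·1180/6.644×10⁻²⁷) ≈ 3.374×10⁵ m/s.
In the field: r = mv/(|q|B) = (6.644×10⁻²⁷)(3.374×10⁵)/((3.204×10⁻¹⁹)(0.0799)) ≈ 0.0876 m.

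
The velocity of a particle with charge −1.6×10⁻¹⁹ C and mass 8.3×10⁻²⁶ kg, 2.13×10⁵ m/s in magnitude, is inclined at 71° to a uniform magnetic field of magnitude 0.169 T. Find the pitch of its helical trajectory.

p ≈ 1.34 m

v∥ = v cosθ = 2.13×10⁵·cos71° ≈ 6.935×10⁴ m/s.
T = 2πm/(|q|B) = 2π(8.3×10⁻²⁶)/((1.6×10⁻¹⁹)(0.169)) ≈ 1.929×10⁻⁵ s.
pitch = v∥ T = (6.935×10⁴)(1.929×10⁻⁵) ≈ 1.34 m.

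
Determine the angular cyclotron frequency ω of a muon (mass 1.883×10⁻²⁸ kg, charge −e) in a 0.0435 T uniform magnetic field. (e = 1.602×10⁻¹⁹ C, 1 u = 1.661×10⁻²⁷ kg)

ω = |q|B/m.
ω = (1.602×10⁻¹⁹)(0.0435)/1.883×10⁻²⁸ ≈ 3.70×10⁷ rad/s.

ω ≈ 3.70×10⁷ rad/s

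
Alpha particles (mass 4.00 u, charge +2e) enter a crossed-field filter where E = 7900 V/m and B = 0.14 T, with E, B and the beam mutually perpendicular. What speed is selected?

For undeflected motion the electric and magnetic forces balance: qE = qvB.
v = E/B = 7900/0.14 = 5.6×10⁴ m/s.
The result is independent of the particle's charge and mass.

v = 5.6×10⁴ m/s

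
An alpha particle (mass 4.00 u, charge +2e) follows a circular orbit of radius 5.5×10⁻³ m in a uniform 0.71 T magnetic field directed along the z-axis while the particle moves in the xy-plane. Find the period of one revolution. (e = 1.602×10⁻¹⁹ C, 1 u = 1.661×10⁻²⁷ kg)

The cyclotron period depends only on m, q, B: T = 2πm/(|q|B).
T = 2π(6.644×10⁻²⁷)/((3.204×10⁻¹⁹)(0.71)) ≈ 1.8×10⁻⁷ s.

T ≈ 1.8×10⁻⁷ s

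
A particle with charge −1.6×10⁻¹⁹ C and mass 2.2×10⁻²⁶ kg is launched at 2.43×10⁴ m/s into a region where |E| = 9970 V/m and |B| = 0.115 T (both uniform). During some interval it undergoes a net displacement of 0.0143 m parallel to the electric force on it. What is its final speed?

v_f ≈ 5.16×10⁴ m/s

B does no work; ΔKE = |q|E d.
½mv_f² = ½mv₀² + |q|Ed = ½(2.2×10⁻²⁶)(2.43×10⁴)² + (1.6×10⁻¹⁹)(9970)(0.0143) ≈ 6.495×10⁻¹⁸ J + 2.281×10⁻¹⁷ J ≈ 2.931×10⁻¹⁷ J.
v_f = √(2·2.931×10⁻¹⁷/2.2×10⁻²⁶) ≈ 5.16×10⁴ m/s.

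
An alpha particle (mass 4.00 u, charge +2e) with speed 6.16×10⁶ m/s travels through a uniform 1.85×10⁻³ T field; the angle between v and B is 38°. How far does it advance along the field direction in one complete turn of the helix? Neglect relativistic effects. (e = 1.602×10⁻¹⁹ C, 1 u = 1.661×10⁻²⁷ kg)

v∥ = v cosθ = 6.16×10⁶·cos38° ≈ 4.854×10⁶ m/s.
T = 2πm/(|q|B) = 2π(6.644×10⁻²⁷)/((3.204×10⁻¹⁹)(1.85×10⁻³)) ≈ 7.043×10⁻⁵ s.
pitch = v∥ T = (4.854×10⁶)(7.043×10⁻⁵) ≈ 342 m.

p ≈ 342 m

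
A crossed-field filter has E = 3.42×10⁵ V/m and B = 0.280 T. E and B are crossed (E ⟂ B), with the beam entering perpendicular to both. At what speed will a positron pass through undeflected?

v = 1.22×10⁶ m/s

Zero net Lorentz force requires |qE| = |q v×B|, i.e. E = vB.
v = E/B = 3.42×10⁵/0.280 = 1.22×10⁶ m/s.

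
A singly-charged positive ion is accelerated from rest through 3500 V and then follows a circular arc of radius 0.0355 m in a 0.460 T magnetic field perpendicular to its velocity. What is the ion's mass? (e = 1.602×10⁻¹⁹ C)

Combine |q|V = ½mv² and r = mv/(|q|B): eliminate v to get m = qB²r²/(2V).
m = (1.602×10⁻¹⁹)(0.460)²(0.0355)²/(2·3500) ≈ 6.10×10⁻²⁷ kg.

m ≈ 6.10×10⁻²⁷ kg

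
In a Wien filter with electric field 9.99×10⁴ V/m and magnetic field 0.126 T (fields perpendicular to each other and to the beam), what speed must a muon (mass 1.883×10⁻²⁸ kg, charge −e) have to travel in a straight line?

For undeflected motion the electric and magnetic forces balance: qE = qvB.
v = E/B = 9.99×10⁴/0.126 = 7.93×10⁵ m/s.

v = 7.93×10⁵ m/s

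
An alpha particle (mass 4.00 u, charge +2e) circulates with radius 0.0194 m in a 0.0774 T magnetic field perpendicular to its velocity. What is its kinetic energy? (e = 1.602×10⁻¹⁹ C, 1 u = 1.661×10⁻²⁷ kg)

KE ≈ 1.74×10⁻¹⁷ J

v = |q|Br/m, then KE = ½mv² = (qBr)²/(2m).
v = (3.204×10⁻¹⁹)(0.0774)(0.0194)/6.644×10⁻²⁷ ≈ 7.241×10⁴ m/s.
KE = ½(6.644×10⁻²⁷)(7.241×10⁴)² ≈ 1.74×10⁻¹⁷ J.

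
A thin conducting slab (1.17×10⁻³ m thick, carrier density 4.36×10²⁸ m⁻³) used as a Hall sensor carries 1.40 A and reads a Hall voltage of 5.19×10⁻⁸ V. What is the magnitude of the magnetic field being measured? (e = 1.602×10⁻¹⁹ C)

From V_H = IB/(n e t), B = V_H n e t / I.
B = (5.19×10⁻⁸)(4.36×10²⁸)(1.602×10⁻¹⁹)(1.17×10⁻³)/1.40 ≈ 0.303 T.

B ≈ 0.303 T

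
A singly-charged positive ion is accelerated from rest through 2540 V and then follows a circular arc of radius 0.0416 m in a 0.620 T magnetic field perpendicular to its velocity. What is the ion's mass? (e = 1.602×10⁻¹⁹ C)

Combine |q|V = ½mv² and r = mv/(|q|B): eliminate v to get m = qB²r²/(2V).
m = (1.602×10⁻¹⁹)(0.620)²(0.0416)²/(2·2540) ≈ 2.10×10⁻²⁶ kg.

m ≈ 2.10×10⁻²⁶ kg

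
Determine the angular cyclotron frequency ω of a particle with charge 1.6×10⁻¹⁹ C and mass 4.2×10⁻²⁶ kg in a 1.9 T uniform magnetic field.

ω = |q|B/m.
ω = (1.6×10⁻¹⁹)(1.9)/4.2×10⁻²⁶ ≈ 7.2×10⁶ rad/s.

ω ≈ 7.2×10⁶ rad/s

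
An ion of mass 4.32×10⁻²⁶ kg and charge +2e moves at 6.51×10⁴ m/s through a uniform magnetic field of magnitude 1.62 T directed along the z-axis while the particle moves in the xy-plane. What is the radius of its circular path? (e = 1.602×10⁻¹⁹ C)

The magnetic force provides the centripetal force: |q|vB = mv²/r.
r = mv/(|q|B) = (4.32×10⁻²⁶)(6.51×10⁴)/((3.204×10⁻¹⁹)(1.62)) ≈ 5.42×10⁻³ m.

r ≈ 5.42×10⁻³ m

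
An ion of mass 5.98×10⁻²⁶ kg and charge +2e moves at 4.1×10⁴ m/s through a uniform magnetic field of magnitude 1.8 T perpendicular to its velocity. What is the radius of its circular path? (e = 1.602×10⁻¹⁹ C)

r ≈ 4.3×10⁻³ m

The magnetic force provides the centripetal force: |q|vB = mv²/r.
r = mv/(|q|B) = (5.98×10⁻²⁶)(4.1×10⁴)/((3.204×10⁻¹⁹)(1.8)) ≈ 4.3×10⁻³ m.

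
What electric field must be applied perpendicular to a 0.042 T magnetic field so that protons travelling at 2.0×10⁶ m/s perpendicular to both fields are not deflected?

E = 8.4×10⁴ V/m

For straight-line motion qE = qvB, so E = vB.
E = 2.0×10⁶ × 0.042 = 8.4×10⁴ V/m.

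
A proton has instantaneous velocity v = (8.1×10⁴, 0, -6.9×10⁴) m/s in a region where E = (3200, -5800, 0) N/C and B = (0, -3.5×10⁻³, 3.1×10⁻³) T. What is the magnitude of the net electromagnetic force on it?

v×B = (-242, -251, -284) N/C.
E + v×B = (2960, -6050, -284) N/C.
F = q(E + v×B) = (1.602×10⁻¹⁹ C)·(2960, -6050, -284) = (4.74×10⁻¹⁶, -9.69×10⁻¹⁶, -4.54×10⁻¹⁷) N.
|F| = 1.08×10⁻¹⁵ N.

|F| ≈ 1.08×10⁻¹⁵ N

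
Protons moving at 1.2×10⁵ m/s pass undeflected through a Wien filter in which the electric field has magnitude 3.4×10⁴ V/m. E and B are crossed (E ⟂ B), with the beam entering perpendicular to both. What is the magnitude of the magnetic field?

Balance of forces in the selector: qE = qvB ⇒ B = E/v.
B = 3.4×10⁴/1.2×10⁵ = 0.28 T.

B = 0.28 T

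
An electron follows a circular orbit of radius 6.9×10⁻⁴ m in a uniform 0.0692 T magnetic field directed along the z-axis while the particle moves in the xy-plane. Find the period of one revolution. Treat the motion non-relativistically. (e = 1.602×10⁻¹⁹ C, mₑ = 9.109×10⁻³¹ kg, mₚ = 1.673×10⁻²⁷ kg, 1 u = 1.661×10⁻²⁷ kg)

The cyclotron period depends only on m, q, B: T = 2πm/(|q|B).
T = 2π(9.109×10⁻³¹)/((1.602×10⁻¹⁹)(0.0692)) ≈ 5.16×10⁻¹⁰ s.

T ≈ 5.16×10⁻¹⁰ s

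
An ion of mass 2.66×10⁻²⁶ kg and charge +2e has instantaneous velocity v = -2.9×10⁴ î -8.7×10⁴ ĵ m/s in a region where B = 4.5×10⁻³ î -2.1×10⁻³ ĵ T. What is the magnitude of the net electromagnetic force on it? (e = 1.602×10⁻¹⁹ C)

|F| ≈ 1.45×10⁻¹⁶ N

v×B = (0, 0, 452) N/C.
F = q v×B = (3.204×10⁻¹⁹ C)·(0, 0, 452) = (0, 0, 1.45×10⁻¹⁶) N.
|F| = 1.45×10⁻¹⁶ N.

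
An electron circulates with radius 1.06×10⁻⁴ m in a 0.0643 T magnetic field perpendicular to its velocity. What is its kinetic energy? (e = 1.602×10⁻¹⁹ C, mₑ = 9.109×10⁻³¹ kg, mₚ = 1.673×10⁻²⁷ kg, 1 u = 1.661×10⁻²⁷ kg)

KE ≈ 4.09 eV

v = |q|Br/m, then KE = ½mv² = (qBr)²/(2m).
v = (1.602×10⁻¹⁹)(0.0643)(1.06×10⁻⁴)/9.109×10⁻³¹ ≈ 1.199×10⁶ m/s.
KE = ½(9.109×10⁻³¹)(1.199×10⁶)² ≈ 6.54×10⁻¹⁹ J = 4.09 eV.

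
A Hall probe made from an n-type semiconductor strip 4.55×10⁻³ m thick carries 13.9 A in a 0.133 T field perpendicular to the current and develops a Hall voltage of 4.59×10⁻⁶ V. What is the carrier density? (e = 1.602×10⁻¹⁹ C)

From V_H = IB/(n e t), n = IB/(V_H e t).
n = (13.9)(0.133)/((4.59×10⁻⁶)(1.602×10⁻¹⁹)(4.55×10⁻³)) ≈ 5.53×10²⁶ m⁻³.

n ≈ 5.53×10²⁶ m⁻³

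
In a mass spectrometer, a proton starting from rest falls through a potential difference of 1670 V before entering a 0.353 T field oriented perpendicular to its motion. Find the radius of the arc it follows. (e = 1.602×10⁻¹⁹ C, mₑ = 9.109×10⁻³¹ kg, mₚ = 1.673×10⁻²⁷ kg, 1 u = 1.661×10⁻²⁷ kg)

Acceleration: |q|V = ½mv² ⇒ v = √(2|q|V/m) = √(2·1.602×10⁻¹⁹·1670/1.673×10⁻²⁷) ≈ 5.655×10⁵ m/s.
In the field: r = mv/(|q|B) = (1.673×10⁻²⁷)(5.655×10⁵)/((1.602×10⁻¹⁹)(0.353)) ≈ 0.0167 m.

r ≈ 0.0167 m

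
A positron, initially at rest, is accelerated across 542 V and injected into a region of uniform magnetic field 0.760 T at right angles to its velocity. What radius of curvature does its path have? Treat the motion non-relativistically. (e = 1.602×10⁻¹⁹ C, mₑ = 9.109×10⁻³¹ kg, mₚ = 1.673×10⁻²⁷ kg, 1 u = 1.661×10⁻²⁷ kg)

r ≈ 1.03×10⁻⁴ m

Acceleration: |q|V = ½mv² ⇒ v = √(2|q|V/m) = √(2·1.602×10⁻¹⁹·542/9.109×10⁻³¹) ≈ 1.381×10⁷ m/s.
In the field: r = mv/(|q|B) = (9.109×10⁻³¹)(1.381×10⁷)/((1.602×10⁻¹⁹)(0.760)) ≈ 1.03×10⁻⁴ m.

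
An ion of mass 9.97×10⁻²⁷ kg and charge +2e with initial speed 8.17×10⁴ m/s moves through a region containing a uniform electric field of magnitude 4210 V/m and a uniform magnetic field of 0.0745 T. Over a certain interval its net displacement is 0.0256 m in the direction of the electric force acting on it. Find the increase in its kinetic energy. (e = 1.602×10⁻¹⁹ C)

The magnetic force is always ⟂ v and does no work; only the electric force changes KE.
ΔKE = F_E · d = |q|E d = (3.204×10⁻¹⁹)(4210)(0.0256) ≈ 3.45×10⁻¹⁷ J.

ΔKE ≈ 3.45×10⁻¹⁷ J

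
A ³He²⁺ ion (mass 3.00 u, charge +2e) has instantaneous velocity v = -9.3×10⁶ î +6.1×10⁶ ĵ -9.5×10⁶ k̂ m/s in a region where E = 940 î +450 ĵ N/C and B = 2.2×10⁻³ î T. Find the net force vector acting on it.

v×B = (0, -2.09×10⁴, -1.34×10⁴) N/C.
E + v×B = (940, -2.04×10⁴, -1.34×10⁴) N/C.
F = q(E + v×B) = (3.204×10⁻¹⁹ C)·(940, -2.04×10⁴, -1.34×10⁴) = (3.01×10⁻¹⁶, -6.55×10⁻¹⁵, -4.30×10⁻¹⁵) N.

F ≈ (3.01×10⁻¹⁶, -6.55×10⁻¹⁵, -4.30×10⁻¹⁵) N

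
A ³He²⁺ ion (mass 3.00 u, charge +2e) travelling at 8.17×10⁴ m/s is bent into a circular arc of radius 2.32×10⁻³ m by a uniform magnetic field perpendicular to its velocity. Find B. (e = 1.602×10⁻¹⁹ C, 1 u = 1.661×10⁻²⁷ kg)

B ≈ 0.548 T

From |q|vB = mv²/r, B = mv/(|q|r).
B = (4.983×10⁻²⁷)(8.17×10⁴)/((3.204×10⁻¹⁹)(2.32×10⁻³)) ≈ 0.548 T.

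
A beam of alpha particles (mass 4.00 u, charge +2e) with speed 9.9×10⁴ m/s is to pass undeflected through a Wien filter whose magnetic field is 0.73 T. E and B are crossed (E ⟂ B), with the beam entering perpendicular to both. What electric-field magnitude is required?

For straight-line motion qE = qvB, so E = vB.
E = 9.9×10⁴ × 0.73 = 7.2×10⁴ V/m.

E = 7.2×10⁴ V/m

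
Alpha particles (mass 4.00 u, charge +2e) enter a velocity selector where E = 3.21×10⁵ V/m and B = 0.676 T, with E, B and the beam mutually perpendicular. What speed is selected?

Zero net Lorentz force requires |qE| = |q v×B|, i.e. E = vB.
v = E/B = 3.21×10⁵/0.676 = 4.75×10⁵ m/s.

v = 4.75×10⁵ m/s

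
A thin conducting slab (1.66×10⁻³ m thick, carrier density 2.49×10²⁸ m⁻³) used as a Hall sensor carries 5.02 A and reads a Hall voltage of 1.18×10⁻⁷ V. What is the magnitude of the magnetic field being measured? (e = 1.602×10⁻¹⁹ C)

B ≈ 0.156 T

From V_H = IB/(n e t), B = V_H n e t / I.
B = (1.18×10⁻⁷)(2.49×10²⁸)(1.602×10⁻¹⁹)(1.66×10⁻³)/5.02 ≈ 0.156 T.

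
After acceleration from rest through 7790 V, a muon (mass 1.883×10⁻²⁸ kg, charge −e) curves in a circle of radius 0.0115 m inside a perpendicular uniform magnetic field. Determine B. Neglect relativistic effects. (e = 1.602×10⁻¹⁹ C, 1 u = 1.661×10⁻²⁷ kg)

v = √(2|q|V/m) = √(2·1.602×10⁻¹⁹·7790/1.883×10⁻²⁸) ≈ 3.641×10⁶ m/s.
B = mv/(|q|r) = (1.883×10⁻²⁸)(3.641×10⁶)/((1.602×10⁻¹⁹)(0.0115)) ≈ 0.372 T.

B ≈ 0.372 T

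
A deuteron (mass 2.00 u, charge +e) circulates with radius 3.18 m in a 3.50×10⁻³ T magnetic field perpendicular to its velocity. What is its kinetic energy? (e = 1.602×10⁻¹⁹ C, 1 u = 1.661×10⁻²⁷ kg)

KE ≈ 2990 eV

v = |q|Br/m, then KE = ½mv² = (qBr)²/(2m).
v = (1.602×10⁻¹⁹)(3.50×10⁻³)(3.18)/3.322×10⁻²⁷ ≈ 5.367×10⁵ m/s.
KE = ½(3.322×10⁻²⁷)(5.367×10⁵)² ≈ 4.79×10⁻¹⁶ J = 2990 eV.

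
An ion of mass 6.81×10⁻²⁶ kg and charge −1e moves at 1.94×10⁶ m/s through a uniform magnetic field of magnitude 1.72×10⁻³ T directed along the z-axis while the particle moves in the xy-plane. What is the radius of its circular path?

r ≈ 479 m

The magnetic force provides the centripetal force: |q|vB = mv²/r.
r = mv/(|q|B) = (6.81×10⁻²⁶)(1.94×10⁶)/((1.602×10⁻¹⁹)(1.72×10⁻³)) ≈ 479 m.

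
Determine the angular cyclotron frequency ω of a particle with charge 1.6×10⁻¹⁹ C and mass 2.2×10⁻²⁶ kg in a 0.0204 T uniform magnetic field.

ω ≈ 1.48×10⁵ rad/s

ω = |q|B/m.
ω = (1.6×10⁻¹⁹)(0.0204)/2.2×10⁻²⁶ ≈ 1.48×10⁵ rad/s.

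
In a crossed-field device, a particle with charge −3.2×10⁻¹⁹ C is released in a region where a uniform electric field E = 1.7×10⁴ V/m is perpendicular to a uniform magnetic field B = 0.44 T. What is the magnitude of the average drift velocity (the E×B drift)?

v_d ≈ 3.9×10⁴ m/s

In crossed fields the guiding centre drifts at v_d = |E×B|/B² = E/B, independent of charge and mass.
v_d = 1.7×10⁴/0.44 = 3.9×10⁴ m/s.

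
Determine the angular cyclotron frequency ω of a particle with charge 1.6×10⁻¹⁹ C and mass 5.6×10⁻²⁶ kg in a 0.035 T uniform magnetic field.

ω = |q|B/m.
ω = (1.6×10⁻¹⁹)(0.035)/5.6×10⁻²⁶ ≈ 1.0×10⁵ rad/s.

ω ≈ 1.0×10⁵ rad/s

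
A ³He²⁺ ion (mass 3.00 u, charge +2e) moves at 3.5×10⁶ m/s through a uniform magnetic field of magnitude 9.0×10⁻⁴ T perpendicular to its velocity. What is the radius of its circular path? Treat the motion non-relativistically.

The magnetic force provides the centripetal force: |q|vB = mv²/r.
r = mv/(|q|B) = (4.983×10⁻²⁷)(3.5×10⁶)/((3.204×10⁻¹⁹)(9.0×10⁻⁴)) ≈ 60 m.

r ≈ 60 m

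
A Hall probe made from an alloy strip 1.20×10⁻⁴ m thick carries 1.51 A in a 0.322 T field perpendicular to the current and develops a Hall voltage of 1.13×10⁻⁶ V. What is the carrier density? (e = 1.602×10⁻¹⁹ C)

n ≈ 2.24×10²⁸ m⁻³

From V_H = IB/(n e t), n = IB/(V_H e t).
n = (1.51)(0.322)/((1.13×10⁻⁶)(1.602×10⁻¹⁹)(1.20×10⁻⁴)) ≈ 2.24×10²⁸ m⁻³.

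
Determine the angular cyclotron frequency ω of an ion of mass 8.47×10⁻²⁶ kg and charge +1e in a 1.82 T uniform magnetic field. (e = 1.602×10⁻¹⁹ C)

ω = |q|B/m.
ω = (1.602×10⁻¹⁹)(1.82)/8.47×10⁻²⁶ ≈ 3.44×10⁶ rad/s.

ω ≈ 3.44×10⁶ rad/s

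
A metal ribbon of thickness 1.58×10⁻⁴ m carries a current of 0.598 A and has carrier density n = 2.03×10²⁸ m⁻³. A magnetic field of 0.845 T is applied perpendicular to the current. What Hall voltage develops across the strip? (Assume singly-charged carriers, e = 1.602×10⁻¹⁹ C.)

V_H ≈ 9.83×10⁻⁷ V

V_H = IB/(n e t).
V_H = (0.598)(0.845)/((2.03×10²⁸)(1.602×10⁻¹⁹)(1.58×10⁻⁴)) ≈ 9.83×10⁻⁷ V.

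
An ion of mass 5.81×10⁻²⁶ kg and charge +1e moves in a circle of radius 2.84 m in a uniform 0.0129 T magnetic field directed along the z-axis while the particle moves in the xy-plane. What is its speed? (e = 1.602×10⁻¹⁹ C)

From |q|vB = mv²/r, v = |q|Br/m.
v = (1.602×10⁻¹⁹)(0.0129)(2.84)/5.81×10⁻²⁶ ≈ 1.01×10⁵ m/s.

v ≈ 1.01×10⁵ m/s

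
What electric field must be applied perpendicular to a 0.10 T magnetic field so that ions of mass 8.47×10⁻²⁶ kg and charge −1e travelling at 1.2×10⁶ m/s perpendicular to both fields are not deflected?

For straight-line motion qE = qvB, so E = vB.
E = 1.2×10⁶ × 0.10 = 1.2×10⁵ V/m.

E = 1.2×10⁵ V/m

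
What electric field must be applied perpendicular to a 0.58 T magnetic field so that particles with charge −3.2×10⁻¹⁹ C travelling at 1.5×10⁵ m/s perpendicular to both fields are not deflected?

E = 8.7×10⁴ V/m

For straight-line motion qE = qvB, so E = vB.
E = 1.5×10⁵ × 0.58 = 8.7×10⁴ V/m.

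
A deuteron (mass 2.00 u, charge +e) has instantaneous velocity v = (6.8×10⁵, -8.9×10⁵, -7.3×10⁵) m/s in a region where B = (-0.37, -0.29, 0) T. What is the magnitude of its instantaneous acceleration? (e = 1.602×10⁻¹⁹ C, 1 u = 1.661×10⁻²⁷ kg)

v×B = (-2.12×10⁵, 2.70×10⁵, -5.26×10⁵) N/C.
F = q v×B = (1.602×10⁻¹⁹ C)·(-2.12×10⁵, 2.70×10⁵, -5.26×10⁵) = (-3.39×10⁻¹⁴, 4.33×10⁻¹⁴, -8.43×10⁻¹⁴) N.
|a| = |F|/m = 1.007×10⁻¹³/3.322×10⁻²⁷ ≈ 3.03×10¹³ m/s².

|a| ≈ 3.03×10¹³ m/s²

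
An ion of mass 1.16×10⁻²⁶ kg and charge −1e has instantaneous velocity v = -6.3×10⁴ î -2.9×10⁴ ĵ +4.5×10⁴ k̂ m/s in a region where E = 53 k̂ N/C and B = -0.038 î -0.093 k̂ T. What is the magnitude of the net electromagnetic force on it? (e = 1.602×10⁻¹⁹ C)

v×B = (2700, -7570, -1100) N/C.
E + v×B = (2700, -7570, -1050) N/C.
F = q(E + v×B) = (−1.602×10⁻¹⁹ C)·(2700, -7570, -1050) = (-4.32×10⁻¹⁶, 1.21×10⁻¹⁵, 1.68×10⁻¹⁶) N.
|F| = 1.30×10⁻¹⁵ N.

|F| ≈ 1.30×10⁻¹⁵ N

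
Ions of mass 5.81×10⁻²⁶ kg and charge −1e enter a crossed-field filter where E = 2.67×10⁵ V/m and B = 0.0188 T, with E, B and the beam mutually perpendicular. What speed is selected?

Straight-line motion ⇒ electric and magnetic forces cancel, so E = vB.
v = E/B = 2.67×10⁵/0.0188 = 1.42×10⁷ m/s.
The result is independent of the particle's charge and mass.

v = 1.42×10⁷ m/s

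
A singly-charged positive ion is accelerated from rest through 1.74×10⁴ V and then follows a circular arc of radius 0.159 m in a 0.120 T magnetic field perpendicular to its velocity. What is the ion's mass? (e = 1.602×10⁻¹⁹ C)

Combine |q|V = ½mv² and r = mv/(|q|B): eliminate v to get m = qB²r²/(2V).
m = (1.602×10⁻¹⁹)(0.120)²(0.159)²/(2·1.74×10⁴) ≈ 1.68×10⁻²⁷ kg.

m ≈ 1.68×10⁻²⁷ kg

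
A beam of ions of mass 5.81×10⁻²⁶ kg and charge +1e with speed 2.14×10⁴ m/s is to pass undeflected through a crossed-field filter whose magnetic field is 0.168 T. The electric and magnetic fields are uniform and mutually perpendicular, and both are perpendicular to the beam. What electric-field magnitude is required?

For straight-line motion qE = qvB, so E = vB.
E = 2.14×10⁴ × 0.168 = 3600 V/m.

E = 3600 V/m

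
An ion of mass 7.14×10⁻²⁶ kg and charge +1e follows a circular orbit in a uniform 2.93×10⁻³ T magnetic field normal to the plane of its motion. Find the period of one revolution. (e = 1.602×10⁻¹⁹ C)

T ≈ 9.56×10⁻⁴ s

The cyclotron period depends only on m, q, B: T = 2πm/(|q|B).
T = 2π(7.14×10⁻²⁶)/((1.602×10⁻¹⁹)(2.93×10⁻³)) ≈ 9.56×10⁻⁴ s.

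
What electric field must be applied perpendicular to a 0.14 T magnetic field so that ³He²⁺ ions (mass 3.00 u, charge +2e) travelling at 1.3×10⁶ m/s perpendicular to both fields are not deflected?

For straight-line motion qE = qvB, so E = vB.
E = 1.3×10⁶ × 0.14 = 1.8×10⁵ V/m.

E = 1.8×10⁵ V/m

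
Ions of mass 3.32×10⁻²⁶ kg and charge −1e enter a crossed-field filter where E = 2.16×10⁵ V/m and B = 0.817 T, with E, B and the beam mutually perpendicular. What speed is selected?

Straight-line motion ⇒ electric and magnetic forces cancel, so E = vB.
v = E/B = 2.16×10⁵/0.817 = 2.64×10⁵ m/s.

v = 2.64×10⁵ m/s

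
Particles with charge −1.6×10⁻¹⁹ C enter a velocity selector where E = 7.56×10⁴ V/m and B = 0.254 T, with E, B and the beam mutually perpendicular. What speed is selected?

Zero net Lorentz force requires |qE| = |q v×B|, i.e. E = vB.
v = E/B = 7.56×10⁴/0.254 = 2.98×10⁵ m/s.

v = 2.98×10⁵ m/s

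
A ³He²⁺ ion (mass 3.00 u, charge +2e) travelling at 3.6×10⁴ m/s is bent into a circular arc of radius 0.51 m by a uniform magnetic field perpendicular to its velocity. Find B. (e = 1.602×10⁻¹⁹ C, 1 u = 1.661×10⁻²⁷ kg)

B ≈ 1.1×10⁻³ T

From |q|vB = mv²/r, B = mv/(|q|r).
B = (4.983×10⁻²⁷)(3.6×10⁴)/((3.204×10⁻¹⁹)(0.51)) ≈ 1.1×10⁻³ T.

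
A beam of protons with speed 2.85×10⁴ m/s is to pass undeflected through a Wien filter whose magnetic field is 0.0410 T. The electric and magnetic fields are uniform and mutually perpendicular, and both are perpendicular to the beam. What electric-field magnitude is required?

E = 1170 V/m

For straight-line motion qE = qvB, so E = vB.
E = 2.85×10⁴ × 0.0410 = 1170 V/m.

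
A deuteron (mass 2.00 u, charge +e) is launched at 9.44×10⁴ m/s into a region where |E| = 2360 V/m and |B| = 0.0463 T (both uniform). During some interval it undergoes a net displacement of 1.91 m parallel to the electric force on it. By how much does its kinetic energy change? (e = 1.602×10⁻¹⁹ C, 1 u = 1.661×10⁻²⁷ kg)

ΔKE ≈ 7.22×10⁻¹⁶ J

The magnetic force is always ⟂ v and does no work; only the electric force changes KE.
ΔKE = F_E · d = |q|E d = (1.602×10⁻¹⁹)(2360)(1.91) ≈ 7.22×10⁻¹⁶ J.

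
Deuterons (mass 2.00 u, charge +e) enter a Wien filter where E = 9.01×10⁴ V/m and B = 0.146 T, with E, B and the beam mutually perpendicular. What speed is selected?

Straight-line motion ⇒ electric and magnetic forces cancel, so E = vB.
v = E/B = 9.01×10⁴/0.146 = 6.17×10⁵ m/s.
The result is independent of the particle's charge and mass.

v = 6.17×10⁵ m/s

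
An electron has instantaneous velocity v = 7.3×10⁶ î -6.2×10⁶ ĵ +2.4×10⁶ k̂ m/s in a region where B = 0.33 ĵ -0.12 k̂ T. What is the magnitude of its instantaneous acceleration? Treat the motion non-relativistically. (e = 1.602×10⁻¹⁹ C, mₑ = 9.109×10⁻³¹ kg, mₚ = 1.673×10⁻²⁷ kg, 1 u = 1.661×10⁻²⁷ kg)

|a| ≈ 4.51×10¹⁷ m/s²

v×B = (-4.80×10⁴, 8.76×10⁵, 2.41×10⁶) N/C.
F = q v×B = (−1.602×10⁻¹⁹ C)·(-4.80×10⁴, 8.76×10⁵, 2.41×10⁶) = (7.69×10⁻¹⁵, -1.40×10⁻¹³, -3.86×10⁻¹³) N.
|a| = |F|/m = 4.107×10⁻¹³/9.109×10⁻³¹ ≈ 4.51×10¹⁷ m/s².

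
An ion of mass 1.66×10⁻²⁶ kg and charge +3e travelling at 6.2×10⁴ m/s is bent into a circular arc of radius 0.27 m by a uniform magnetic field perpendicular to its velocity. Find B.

B ≈ 7.9×10⁻³ T

From |q|vB = mv²/r, B = mv/(|q|r).
B = (1.66×10⁻²⁶)(6.2×10⁴)/((4.806×10⁻¹⁹)(0.27)) ≈ 7.9×10⁻³ T.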